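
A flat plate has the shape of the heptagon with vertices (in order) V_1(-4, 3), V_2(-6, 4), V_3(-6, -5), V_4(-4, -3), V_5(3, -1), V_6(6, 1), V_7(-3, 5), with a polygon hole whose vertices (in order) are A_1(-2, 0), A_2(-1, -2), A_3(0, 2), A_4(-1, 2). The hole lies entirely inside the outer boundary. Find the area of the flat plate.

56

Outer boundary:
Cross-terms: 2, 54, -2, 13, 9, 33, 11  ⇒  Σ = 120
Area = |Σ|/2 = 60.
Hole:
Apply the shoelace (surveyor's) formula: 2A = Σ (x_i·y_{i+1} − x_{i+1}·y_i), indices taken mod 4.
Cross-terms: 4, -2, 2, 4  ⇒  Σ = 8
Area = |Σ|/2 = 4.
Net area = 60 − 4 = 56.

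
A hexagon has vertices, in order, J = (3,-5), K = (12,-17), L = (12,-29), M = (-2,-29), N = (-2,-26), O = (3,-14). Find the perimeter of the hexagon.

|JK| = √((9)² + (-12)²) = √225 = 15
|KL| = √((0)² + (-12)²) = √144 = 12
|LM| = √((-14)² + (0)²) = √196 = 14
|MN| = √((0)² + (3)²) = √9 = 3
|NO| = √((5)² + (12)²) = √169 = 13
|OJ| = √((0)² + (9)²) = √81 = 9
Perimeter = 15 + 12 + 14 + 3 + 13 + 9 = 66.

66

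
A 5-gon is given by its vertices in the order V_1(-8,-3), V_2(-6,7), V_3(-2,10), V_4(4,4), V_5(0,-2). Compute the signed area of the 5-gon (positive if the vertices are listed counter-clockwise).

-96

Σ = (-74) + (-46) + (-48) + (-8) + (-16) = -192
Signed area = Σ/2 = -96 (negative ⇒ clockwise traversal).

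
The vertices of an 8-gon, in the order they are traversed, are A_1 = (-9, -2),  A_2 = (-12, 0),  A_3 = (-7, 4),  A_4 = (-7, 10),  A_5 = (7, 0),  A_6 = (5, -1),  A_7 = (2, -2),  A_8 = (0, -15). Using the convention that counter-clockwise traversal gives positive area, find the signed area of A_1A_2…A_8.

-182

A_1→A_2: (-9)(0) − (-12)(-2) = -24
A_2→A_3: (-12)(4) − (-7)(0) = -48
A_3→A_4: (-7)(10) − (-7)(4) = -42
A_4→A_5: (-7)(0) − (7)(10) = -70
A_5→A_6: (7)(-1) − (5)(0) = -7
A_6→A_7: (5)(-2) − (2)(-1) = -8
A_7→A_8: (2)(-15) − (0)(-2) = -30
A_8→A_1: (0)(-2) − (-9)(-15) = -135
Σ = -364
Signed area = Σ/2 = -182 (negative ⇒ clockwise traversal).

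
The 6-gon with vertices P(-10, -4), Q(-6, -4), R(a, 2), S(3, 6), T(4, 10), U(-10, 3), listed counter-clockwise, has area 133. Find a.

The doubled signed area Σ (x_i y_{i+1} − x_{i+1} y_i) is linear in a.
With a=0 it equals 186; the coefficient of a is 10 (from the two edges through R).
So 10·a + 186 = 2·133 = 266 ⇒ a = 8.

8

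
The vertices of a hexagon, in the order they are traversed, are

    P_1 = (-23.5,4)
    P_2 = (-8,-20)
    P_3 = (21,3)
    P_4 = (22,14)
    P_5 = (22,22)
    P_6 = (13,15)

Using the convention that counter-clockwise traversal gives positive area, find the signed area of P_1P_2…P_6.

875.25

P_1→P_2: (-23.5)(-20) − (-8)(4) = 502
P_2→P_3: (-8)(3) − (21)(-20) = 396
P_3→P_4: (21)(14) − (22)(3) = 228
P_4→P_5: (22)(22) − (22)(14) = 176
P_5→P_6: (22)(15) − (13)(22) = 44
P_6→P_1: (13)(4) − (-23.5)(15) = 404.5
Σ = 1750.5
Signed area = Σ/2 = 875.25 (positive ⇒ counter-clockwise traversal).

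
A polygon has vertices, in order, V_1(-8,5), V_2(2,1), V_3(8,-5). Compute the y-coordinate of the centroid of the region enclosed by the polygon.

1/3

Apply Gauss's area formula. First the cross-terms c_i = x_i·y_{i+1} − x_{i+1}·y_i:
  -18, -18, 0  ⇒  2A = -36, A = -18.
Then Σ (y_i + y_{i+1})·c_i = -36, so ȳ = -36 / (6·(-18)) = 1/3.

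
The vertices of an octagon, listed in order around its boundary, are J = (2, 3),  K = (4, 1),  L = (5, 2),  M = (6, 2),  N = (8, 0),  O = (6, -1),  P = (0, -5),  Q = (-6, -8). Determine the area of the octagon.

Cross-terms: -10, 3, -2, -16, -8, -30, -30, -2  ⇒  Σ = -95
Area = |Σ|/2 = 47.5.

47.5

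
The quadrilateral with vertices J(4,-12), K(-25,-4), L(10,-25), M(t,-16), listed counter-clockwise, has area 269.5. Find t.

The doubled signed area Σ (x_i y_{i+1} − x_{i+1} y_i) is linear in t.
With t=0 it equals 253; the coefficient of t is 13 (from the two edges through M).
So 13·t + 253 = 2·269.5 = 539 ⇒ t = 22.

22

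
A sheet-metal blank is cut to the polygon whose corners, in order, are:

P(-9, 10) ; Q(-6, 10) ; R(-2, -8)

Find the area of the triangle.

27

Cross-terms: -30, 68, -92  ⇒  Σ = -54
Area = |Σ|/2 = 27.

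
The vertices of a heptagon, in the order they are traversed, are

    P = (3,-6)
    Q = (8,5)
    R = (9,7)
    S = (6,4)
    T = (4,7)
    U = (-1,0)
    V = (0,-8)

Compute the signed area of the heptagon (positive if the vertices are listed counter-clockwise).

66.5

Apply the shoelace formula: 2A = Σ (x_i·y_{i+1} − x_{i+1}·y_i), indices taken mod 7.
Σ = (63) + (11) + (-6) + (26) + (7) + (8) + (24) = 133
Signed area = Σ/2 = 66.5 (positive ⇒ counter-clockwise traversal).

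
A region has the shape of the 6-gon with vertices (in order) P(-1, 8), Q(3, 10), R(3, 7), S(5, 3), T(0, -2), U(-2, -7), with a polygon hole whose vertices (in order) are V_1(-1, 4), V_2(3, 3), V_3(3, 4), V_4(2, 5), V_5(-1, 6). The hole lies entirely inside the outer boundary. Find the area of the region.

46

Outer boundary:
Apply Gauss's area formula: 2A = Σ (x_i·y_{i+1} − x_{i+1}·y_i), indices taken mod 6.
Σ = (-34) + (-9) + (-26) + (-10) + (-4) + (-23) = -106
Area = |Σ|/2 = 53.
Hole:
Apply the surveyor's formula: 2A = Σ (x_i·y_{i+1} − x_{i+1}·y_i), indices taken mod 5.
Σ = (-15) + (3) + (7) + (17) + (2) = 14
Area = |Σ|/2 = 7.
Net area = 53 − 7 = 46.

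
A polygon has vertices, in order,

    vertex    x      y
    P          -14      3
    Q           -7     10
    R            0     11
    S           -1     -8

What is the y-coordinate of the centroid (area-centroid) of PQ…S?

Apply the surveyor's formula. First the cross-terms c_i = x_i·y_{i+1} − x_{i+1}·y_i:
  -119, -77, 11, -115  ⇒  2A = -300, A = -150.
Then Σ (y_i + y_{i+1})·c_i = -2556, so ȳ = -2556 / (6·(-150)) = 2.84.

2.84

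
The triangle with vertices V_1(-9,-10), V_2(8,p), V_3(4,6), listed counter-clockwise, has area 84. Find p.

-2

The doubled signed area Σ (x_i y_{i+1} − x_{i+1} y_i) is linear in p.
With p=0 it equals 142; the coefficient of p is -13 (from the two edges through V_2).
So -13·p + 142 = 2·84 = 168 ⇒ p = -2.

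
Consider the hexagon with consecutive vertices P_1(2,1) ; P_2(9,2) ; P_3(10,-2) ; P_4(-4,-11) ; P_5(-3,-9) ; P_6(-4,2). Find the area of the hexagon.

104

Apply the shoelace formula: 2A = Σ (x_i·y_{i+1} − x_{i+1}·y_i), indices taken mod 6.
Σ = (-5) + (-38) + (-118) + (3) + (-42) + (-8) = -208
Area = |Σ|/2 = 104.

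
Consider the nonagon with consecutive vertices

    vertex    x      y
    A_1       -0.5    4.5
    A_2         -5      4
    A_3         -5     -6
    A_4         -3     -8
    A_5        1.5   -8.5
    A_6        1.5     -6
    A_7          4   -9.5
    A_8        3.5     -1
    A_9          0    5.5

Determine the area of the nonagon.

97.375

Apply the shoelace (surveyor's) formula: 2A = Σ (x_i·y_{i+1} − x_{i+1}·y_i), indices taken mod 9.
Σ = (20.5) + (50) + (22) + (37.5) + (3.75) + (9.75) + (29.25) + (19.25) + (2.75) = 194.75
Area = |Σ|/2 = 97.375.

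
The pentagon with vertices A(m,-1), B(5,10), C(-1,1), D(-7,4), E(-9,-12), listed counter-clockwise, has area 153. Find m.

7

The doubled signed area Σ (x_i y_{i+1} − x_{i+1} y_i) is linear in m.
With m=0 it equals 152; the coefficient of m is 22 (from the two edges through A).
So 22·m + 152 = 2·153 = 306 ⇒ m = 7.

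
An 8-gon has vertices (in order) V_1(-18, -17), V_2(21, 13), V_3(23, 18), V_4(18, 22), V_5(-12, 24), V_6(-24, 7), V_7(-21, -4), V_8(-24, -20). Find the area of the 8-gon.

1093.5

Cross-terms: 123, 79, 182, 696, 492, 243, 324, 48  ⇒  Σ = 2187
Area = |Σ|/2 = 1093.5.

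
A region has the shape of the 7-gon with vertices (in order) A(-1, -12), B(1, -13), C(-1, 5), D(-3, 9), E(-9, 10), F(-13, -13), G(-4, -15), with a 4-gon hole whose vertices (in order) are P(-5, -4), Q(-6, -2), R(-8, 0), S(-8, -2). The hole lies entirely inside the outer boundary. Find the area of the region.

Outer boundary:
Apply the shoelace (surveyor's) formula: 2A = Σ (x_i·y_{i+1} − x_{i+1}·y_i), indices taken mod 7.
Σ = (25) + (-8) + (6) + (51) + (247) + (143) + (33) = 497
Area = |Σ|/2 = 248.5.
Hole:
Σ = (-14) + (-16) + (16) + (22) = 8
Area = |Σ|/2 = 4.
Net area = 248.5 − 4 = 244.5.

244.5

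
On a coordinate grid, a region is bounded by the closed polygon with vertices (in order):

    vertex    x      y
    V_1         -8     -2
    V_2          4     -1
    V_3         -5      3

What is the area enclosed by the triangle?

28.5

Σ = (16) + (7) + (34) = 57
Area = |Σ|/2 = 28.5.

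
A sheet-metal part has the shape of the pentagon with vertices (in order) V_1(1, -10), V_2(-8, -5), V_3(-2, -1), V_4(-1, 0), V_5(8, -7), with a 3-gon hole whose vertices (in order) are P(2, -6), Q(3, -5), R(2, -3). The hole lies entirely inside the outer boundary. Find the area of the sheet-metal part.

Outer boundary:
Apply the shoelace formula: 2A = Σ (x_i·y_{i+1} − x_{i+1}·y_i), indices taken mod 5.
Σ = (-85) + (-2) + (-1) + (7) + (-73) = -154
Area = |Σ|/2 = 77.
Hole:
Apply the surveyor's formula: 2A = Σ (x_i·y_{i+1} − x_{i+1}·y_i), indices taken mod 3.
P→Q: (2)(-5) − (3)(-6) = 8
Q→R: (3)(-3) − (2)(-5) = 1
R→P: (2)(-6) − (2)(-3) = -6
Σ = 3
Area = |Σ|/2 = 1.5.
Net area = 77 − 1.5 = 75.5.

75.5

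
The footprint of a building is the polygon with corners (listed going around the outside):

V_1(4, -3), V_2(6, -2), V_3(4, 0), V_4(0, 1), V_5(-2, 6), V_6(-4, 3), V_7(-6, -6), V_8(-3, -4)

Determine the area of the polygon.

57.5

Apply the shoelace formula: 2A = Σ (x_i·y_{i+1} − x_{i+1}·y_i), indices taken mod 8.
Σ = (10) + (8) + (4) + (2) + (18) + (42) + (6) + (25) = 115
Area = |Σ|/2 = 57.5.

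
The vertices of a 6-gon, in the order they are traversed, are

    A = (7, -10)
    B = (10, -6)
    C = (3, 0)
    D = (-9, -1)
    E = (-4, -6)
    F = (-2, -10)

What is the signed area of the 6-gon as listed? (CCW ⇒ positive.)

Apply the surveyor's formula: 2A = Σ (x_i·y_{i+1} − x_{i+1}·y_i), indices taken mod 6.
A→B: (7)(-6) − (10)(-10) = 58
B→C: (10)(0) − (3)(-6) = 18
C→D: (3)(-1) − (-9)(0) = -3
D→E: (-9)(-6) − (-4)(-1) = 50
E→F: (-4)(-10) − (-2)(-6) = 28
F→A: (-2)(-10) − (7)(-10) = 90
Σ = 241
Signed area = Σ/2 = 120.5 (positive ⇒ counter-clockwise traversal).

120.5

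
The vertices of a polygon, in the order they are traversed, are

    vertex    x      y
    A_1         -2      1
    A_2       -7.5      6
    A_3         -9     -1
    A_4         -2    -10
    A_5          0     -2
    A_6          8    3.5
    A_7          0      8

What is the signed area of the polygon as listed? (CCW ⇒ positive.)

122.5

Σ = (-4.5) + (61.5) + (88) + (4) + (16) + (64) + (16) = 245
Signed area = Σ/2 = 122.5 (positive ⇒ counter-clockwise traversal).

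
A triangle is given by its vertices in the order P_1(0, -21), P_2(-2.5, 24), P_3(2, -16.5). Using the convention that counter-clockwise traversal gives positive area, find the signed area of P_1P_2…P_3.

-50.625

Σ = (-52.5) + (-6.75) + (-42) = -101.25
Signed area = Σ/2 = -50.625 (negative ⇒ clockwise traversal).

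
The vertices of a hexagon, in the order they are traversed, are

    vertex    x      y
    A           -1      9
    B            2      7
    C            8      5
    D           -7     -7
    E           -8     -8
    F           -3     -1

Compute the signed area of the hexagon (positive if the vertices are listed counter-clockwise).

-68

Apply the shoelace (surveyor's) formula: 2A = Σ (x_i·y_{i+1} − x_{i+1}·y_i), indices taken mod 6.
A→B: (-1)(7) − (2)(9) = -25
B→C: (2)(5) − (8)(7) = -46
C→D: (8)(-7) − (-7)(5) = -21
D→E: (-7)(-8) − (-8)(-7) = 0
E→F: (-8)(-1) − (-3)(-8) = -16
F→A: (-3)(9) − (-1)(-1) = -28
Σ = -136
Signed area = Σ/2 = -68 (negative ⇒ clockwise traversal).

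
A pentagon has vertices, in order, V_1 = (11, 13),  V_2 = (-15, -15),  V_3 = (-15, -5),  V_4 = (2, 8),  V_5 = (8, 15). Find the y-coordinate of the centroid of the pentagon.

Apply the shoelace formula. First the cross-terms c_i = x_i·y_{i+1} − x_{i+1}·y_i:
  30, -150, -110, -34, -61  ⇒  2A = -325, A = -162.5.
Then Σ (y_i + y_{i+1})·c_i = 120, so ȳ = 120 / (6·(-162.5)) = -8/65.

-8/65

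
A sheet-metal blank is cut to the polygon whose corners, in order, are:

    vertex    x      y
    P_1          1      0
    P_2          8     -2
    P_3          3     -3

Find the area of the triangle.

Σ = (-2) + (-18) + (3) = -17
Area = |Σ|/2 = 8.5.

8.5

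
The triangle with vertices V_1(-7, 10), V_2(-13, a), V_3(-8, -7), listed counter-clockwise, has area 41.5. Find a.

Write out the shoelace sum; only the two edges meeting at V_2 involve a:
2·Area = [((-7)·a − (-13)·10) + ((-13)·(-7) − (-8)·a)] + -129
       = 1·a + 92 = 83
⇒ a = -9.

-9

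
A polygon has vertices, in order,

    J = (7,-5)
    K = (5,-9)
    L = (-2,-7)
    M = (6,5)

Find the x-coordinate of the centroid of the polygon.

111/31

Apply Gauss's area formula. First the cross-terms c_i = x_i·y_{i+1} − x_{i+1}·y_i:
  -38, -53, 32, -65  ⇒  2A = -124, A = -62.
Then Σ (x_i + x_{i+1})·c_i = -1332, so x̄ = -1332 / (6·(-62)) = 111/31.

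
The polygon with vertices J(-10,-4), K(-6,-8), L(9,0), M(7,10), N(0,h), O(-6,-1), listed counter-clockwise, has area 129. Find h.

The doubled signed area Σ (x_i y_{i+1} − x_{i+1} y_i) is linear in h.
With h=0 it equals 232; the coefficient of h is 13 (from the two edges through N).
So 13·h + 232 = 2·129 = 258 ⇒ h = 2.

2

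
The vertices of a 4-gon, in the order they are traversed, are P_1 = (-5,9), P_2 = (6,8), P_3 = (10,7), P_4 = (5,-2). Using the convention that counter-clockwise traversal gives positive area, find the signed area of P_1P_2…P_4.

-76

Apply Gauss's area formula: 2A = Σ (x_i·y_{i+1} − x_{i+1}·y_i), indices taken mod 4.
Σ = (-94) + (-38) + (-55) + (35) = -152
Signed area = Σ/2 = -76 (negative ⇒ clockwise traversal).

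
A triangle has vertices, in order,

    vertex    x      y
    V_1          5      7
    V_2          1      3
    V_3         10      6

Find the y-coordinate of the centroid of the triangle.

16/3

Apply the shoelace formula. First the cross-terms c_i = x_i·y_{i+1} − x_{i+1}·y_i:
  8, -24, 40  ⇒  2A = 24, A = 12.
Then Σ (y_i + y_{i+1})·c_i = 384, so ȳ = 384 / (6·12) = 16/3.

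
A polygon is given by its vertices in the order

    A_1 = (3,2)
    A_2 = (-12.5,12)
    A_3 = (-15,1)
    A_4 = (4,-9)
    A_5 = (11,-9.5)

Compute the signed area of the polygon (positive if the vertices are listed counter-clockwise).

235.5

Cross-terms: 61, 167.5, 131, 61, 50.5  ⇒  Σ = 471
Signed area = Σ/2 = 235.5 (positive ⇒ counter-clockwise traversal).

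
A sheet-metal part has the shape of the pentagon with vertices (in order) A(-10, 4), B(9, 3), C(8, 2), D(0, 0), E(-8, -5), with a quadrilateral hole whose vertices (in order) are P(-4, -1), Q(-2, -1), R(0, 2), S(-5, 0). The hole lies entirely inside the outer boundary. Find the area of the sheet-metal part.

Outer boundary:
Σ = (-66) + (-6) + (0) + (0) + (-82) = -154
Area = |Σ|/2 = 77.
Hole:
Σ = (2) + (-4) + (10) + (5) = 13
Area = |Σ|/2 = 6.5.
Net area = 77 − 6.5 = 70.5.

70.5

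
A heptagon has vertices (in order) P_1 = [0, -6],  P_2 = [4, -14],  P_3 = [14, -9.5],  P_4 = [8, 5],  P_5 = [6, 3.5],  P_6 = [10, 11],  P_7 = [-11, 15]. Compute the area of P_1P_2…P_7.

Apply the shoelace (surveyor's) formula: 2A = Σ (x_i·y_{i+1} − x_{i+1}·y_i), indices taken mod 7.
P_1→P_2: (0)(-14) − (4)(-6) = 24
P_2→P_3: (4)(-9.5) − (14)(-14) = 158
P_3→P_4: (14)(5) − (8)(-9.5) = 146
P_4→P_5: (8)(3.5) − (6)(5) = -2
P_5→P_6: (6)(11) − (10)(3.5) = 31
P_6→P_7: (10)(15) − (-11)(11) = 271
P_7→P_1: (-11)(-6) − (0)(15) = 66
Σ = 694
Area = |Σ|/2 = 347.

347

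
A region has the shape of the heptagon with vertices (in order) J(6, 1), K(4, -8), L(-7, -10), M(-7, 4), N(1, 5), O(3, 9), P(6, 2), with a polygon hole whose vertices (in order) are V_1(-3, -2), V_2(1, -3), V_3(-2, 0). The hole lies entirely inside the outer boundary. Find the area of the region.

168

Outer boundary:
Apply the shoelace formula: 2A = Σ (x_i·y_{i+1} − x_{i+1}·y_i), indices taken mod 7.
Σ = (-52) + (-96) + (-98) + (-39) + (-6) + (-48) + (-6) = -345
Area = |Σ|/2 = 172.5.
Hole:
Apply the shoelace (surveyor's) formula: 2A = Σ (x_i·y_{i+1} − x_{i+1}·y_i), indices taken mod 3.
Σ = (11) + (-6) + (4) = 9
Area = |Σ|/2 = 4.5.
Net area = 172.5 − 4.5 = 168.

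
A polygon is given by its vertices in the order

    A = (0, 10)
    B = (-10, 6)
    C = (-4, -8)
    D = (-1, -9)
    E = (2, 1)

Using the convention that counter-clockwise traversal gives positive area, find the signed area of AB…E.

134.5

Apply the shoelace (surveyor's) formula: 2A = Σ (x_i·y_{i+1} − x_{i+1}·y_i), indices taken mod 5.
Cross-terms: 100, 104, 28, 17, 20  ⇒  Σ = 269
Signed area = Σ/2 = 134.5 (positive ⇒ counter-clockwise traversal).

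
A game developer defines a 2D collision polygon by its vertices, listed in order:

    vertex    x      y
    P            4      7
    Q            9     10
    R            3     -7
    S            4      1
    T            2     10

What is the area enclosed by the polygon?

Apply the shoelace (surveyor's) formula: 2A = Σ (x_i·y_{i+1} − x_{i+1}·y_i), indices taken mod 5.
Cross-terms: -23, -93, 31, 38, -26  ⇒  Σ = -73
Area = |Σ|/2 = 36.5.

36.5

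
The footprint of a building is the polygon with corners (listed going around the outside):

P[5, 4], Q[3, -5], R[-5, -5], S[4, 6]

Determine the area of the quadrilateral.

Apply the surveyor's formula: 2A = Σ (x_i·y_{i+1} − x_{i+1}·y_i), indices taken mod 4.
Σ = (-37) + (-40) + (-10) + (-14) = -101
Area = |Σ|/2 = 50.5.

50.5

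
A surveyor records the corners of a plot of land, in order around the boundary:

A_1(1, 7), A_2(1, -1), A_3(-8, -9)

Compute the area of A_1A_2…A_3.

36

Σ = (-8) + (-17) + (-47) = -72
Area = |Σ|/2 = 36.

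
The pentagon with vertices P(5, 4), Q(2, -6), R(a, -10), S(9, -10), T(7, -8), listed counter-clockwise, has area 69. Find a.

Write out the shoelace sum; only the two edges meeting at R involve a:
2·Area = [(2·(-10) − a·(-6)) + (a·(-10) − 9·(-10))] + 28
       = -4·a + 98 = 138
⇒ a = -10.

-10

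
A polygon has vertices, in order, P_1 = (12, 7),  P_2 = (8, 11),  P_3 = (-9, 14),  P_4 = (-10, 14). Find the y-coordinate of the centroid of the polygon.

97/9

Apply the surveyor's formula. First the cross-terms c_i = x_i·y_{i+1} − x_{i+1}·y_i:
  76, 211, 14, -238  ⇒  2A = 63, A = 31.5.
Then Σ (y_i + y_{i+1})·c_i = 2037, so ȳ = 2037 / (6·31.5) = 97/9.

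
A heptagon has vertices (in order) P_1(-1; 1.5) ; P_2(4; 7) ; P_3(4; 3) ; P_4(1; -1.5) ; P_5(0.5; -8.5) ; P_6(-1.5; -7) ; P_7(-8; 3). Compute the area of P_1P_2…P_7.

Apply the surveyor's formula: 2A = Σ (x_i·y_{i+1} − x_{i+1}·y_i), indices taken mod 7.
Cross-terms: -13, -16, -9, -7.75, -16.25, -60.5, -9  ⇒  Σ = -131.5
Area = |Σ|/2 = 65.75.

65.75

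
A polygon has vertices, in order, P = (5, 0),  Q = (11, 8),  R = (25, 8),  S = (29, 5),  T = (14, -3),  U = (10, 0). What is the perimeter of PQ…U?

|PQ| = √((6)² + (8)²) = √100 = 10
|QR| = √((14)² + (0)²) = √196 = 14
|RS| = √((4)² + (-3)²) = √25 = 5
|ST| = √((-15)² + (-8)²) = √289 = 17
|TU| = √((-4)² + (3)²) = √25 = 5
|UP| = √((-5)² + (0)²) = √25 = 5
Perimeter = 10 + 14 + 5 + 17 + 5 + 5 = 56.

56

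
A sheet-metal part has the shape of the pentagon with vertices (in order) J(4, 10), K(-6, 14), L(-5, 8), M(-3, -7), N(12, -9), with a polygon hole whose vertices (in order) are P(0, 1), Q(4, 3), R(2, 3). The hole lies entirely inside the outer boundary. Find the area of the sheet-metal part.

Outer boundary:
Apply the surveyor's formula: 2A = Σ (x_i·y_{i+1} − x_{i+1}·y_i), indices taken mod 5.
Σ = (116) + (22) + (59) + (111) + (156) = 464
Area = |Σ|/2 = 232.
Hole:
Σ = (-4) + (6) + (2) = 4
Area = |Σ|/2 = 2.
Net area = 232 − 2 = 230.

230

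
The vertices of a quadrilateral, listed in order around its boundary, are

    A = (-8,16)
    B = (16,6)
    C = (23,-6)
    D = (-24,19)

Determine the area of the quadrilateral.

238.5

Apply the surveyor's formula: 2A = Σ (x_i·y_{i+1} − x_{i+1}·y_i), indices taken mod 4.
Σ = (-304) + (-234) + (293) + (-232) = -477
Area = |Σ|/2 = 238.5.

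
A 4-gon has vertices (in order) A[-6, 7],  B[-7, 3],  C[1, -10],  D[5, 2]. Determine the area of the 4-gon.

98.5

A→B: (-6)(3) − (-7)(7) = 31
B→C: (-7)(-10) − (1)(3) = 67
C→D: (1)(2) − (5)(-10) = 52
D→A: (5)(7) − (-6)(2) = 47
Σ = 197
Area = |Σ|/2 = 98.5.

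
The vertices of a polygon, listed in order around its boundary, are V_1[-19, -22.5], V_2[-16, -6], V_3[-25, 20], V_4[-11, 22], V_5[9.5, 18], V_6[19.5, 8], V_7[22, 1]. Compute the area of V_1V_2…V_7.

Apply the shoelace (surveyor's) formula: 2A = Σ (x_i·y_{i+1} − x_{i+1}·y_i), indices taken mod 7.
Σ = (-246) + (-470) + (-330) + (-407) + (-275) + (-156.5) + (-476) = -2360.5
Area = |Σ|/2 = 1180.25.

1180.25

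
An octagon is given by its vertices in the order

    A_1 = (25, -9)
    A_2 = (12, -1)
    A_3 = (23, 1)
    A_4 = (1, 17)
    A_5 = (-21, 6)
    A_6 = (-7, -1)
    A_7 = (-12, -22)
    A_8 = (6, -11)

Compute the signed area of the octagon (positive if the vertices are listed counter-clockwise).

780.5

Apply the surveyor's formula: 2A = Σ (x_i·y_{i+1} − x_{i+1}·y_i), indices taken mod 8.
A_1→A_2: (25)(-1) − (12)(-9) = 83
A_2→A_3: (12)(1) − (23)(-1) = 35
A_3→A_4: (23)(17) − (1)(1) = 390
A_4→A_5: (1)(6) − (-21)(17) = 363
A_5→A_6: (-21)(-1) − (-7)(6) = 63
A_6→A_7: (-7)(-22) − (-12)(-1) = 142
A_7→A_8: (-12)(-11) − (6)(-22) = 264
A_8→A_1: (6)(-9) − (25)(-11) = 221
Σ = 1561
Signed area = Σ/2 = 780.5 (positive ⇒ counter-clockwise traversal).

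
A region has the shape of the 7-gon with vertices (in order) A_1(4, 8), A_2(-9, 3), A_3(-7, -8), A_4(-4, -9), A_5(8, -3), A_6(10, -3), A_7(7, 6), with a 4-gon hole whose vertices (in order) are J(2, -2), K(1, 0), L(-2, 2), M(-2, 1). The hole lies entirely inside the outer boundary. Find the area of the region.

Outer boundary:
Apply Gauss's area formula: 2A = Σ (x_i·y_{i+1} − x_{i+1}·y_i), indices taken mod 7.
Σ = (84) + (93) + (31) + (84) + (6) + (81) + (32) = 411
Area = |Σ|/2 = 205.5.
Hole:
Apply Gauss's area formula: 2A = Σ (x_i·y_{i+1} − x_{i+1}·y_i), indices taken mod 4.
J→K: (2)(0) − (1)(-2) = 2
K→L: (1)(2) − (-2)(0) = 2
L→M: (-2)(1) − (-2)(2) = 2
M→J: (-2)(-2) − (2)(1) = 2
Σ = 8
Area = |Σ|/2 = 4.
Net area = 205.5 − 4 = 201.5.

201.5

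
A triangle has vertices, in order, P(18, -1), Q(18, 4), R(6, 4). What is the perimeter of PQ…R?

|PQ| = √((0)² + (5)²) = √25 = 5
|QR| = √((-12)² + (0)²) = √144 = 12
|RP| = √((12)² + (-5)²) = √169 = 13
Perimeter = 5 + 12 + 13 = 30.

30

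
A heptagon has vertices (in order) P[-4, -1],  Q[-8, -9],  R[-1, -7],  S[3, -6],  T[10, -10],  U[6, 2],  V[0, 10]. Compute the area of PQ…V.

Apply the surveyor's formula: 2A = Σ (x_i·y_{i+1} − x_{i+1}·y_i), indices taken mod 7.
Σ = (28) + (47) + (27) + (30) + (80) + (60) + (40) = 312
Area = |Σ|/2 = 156.

156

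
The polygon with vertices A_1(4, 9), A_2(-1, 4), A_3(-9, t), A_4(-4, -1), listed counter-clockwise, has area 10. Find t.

The doubled signed area Σ (x_i y_{i+1} − x_{i+1} y_i) is linear in t.
With t=0 it equals 38; the coefficient of t is 3 (from the two edges through A_3).
So 3·t + 38 = 2·10 = 20 ⇒ t = -6.

-6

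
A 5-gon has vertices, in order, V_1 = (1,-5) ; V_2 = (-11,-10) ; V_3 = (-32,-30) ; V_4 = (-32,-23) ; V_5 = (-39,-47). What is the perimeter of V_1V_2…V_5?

132

|V_1V_2| = √((-12)² + (-5)²) = √169 = 13
|V_2V_3| = √((-21)² + (-20)²) = √841 = 29
|V_3V_4| = √((0)² + (7)²) = √49 = 7
|V_4V_5| = √((-7)² + (-24)²) = √625 = 25
|V_5V_1| = √((40)² + (42)²) = √3364 = 58
Perimeter = 13 + 29 + 7 + 25 + 58 = 132.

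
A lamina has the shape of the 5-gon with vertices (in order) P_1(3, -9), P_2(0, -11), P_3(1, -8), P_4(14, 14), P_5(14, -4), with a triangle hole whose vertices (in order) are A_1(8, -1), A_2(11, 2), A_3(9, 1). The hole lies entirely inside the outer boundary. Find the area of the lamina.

Outer boundary:
Σ = (-33) + (11) + (126) + (-252) + (-114) = -262
Area = |Σ|/2 = 131.
Hole:
Apply the surveyor's formula: 2A = Σ (x_i·y_{i+1} − x_{i+1}·y_i), indices taken mod 3.
A_1→A_2: (8)(2) − (11)(-1) = 27
A_2→A_3: (11)(1) − (9)(2) = -7
A_3→A_1: (9)(-1) − (8)(1) = -17
Σ = 3
Area = |Σ|/2 = 1.5.
Net area = 131 − 1.5 = 129.5.

129.5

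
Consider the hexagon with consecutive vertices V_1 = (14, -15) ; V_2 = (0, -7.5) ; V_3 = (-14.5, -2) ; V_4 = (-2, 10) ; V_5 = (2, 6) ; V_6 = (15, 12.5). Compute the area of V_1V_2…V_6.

Σ = (-105) + (-108.75) + (-149) + (-32) + (-65) + (-400) = -859.75
Area = |Σ|/2 = 429.875.

429.875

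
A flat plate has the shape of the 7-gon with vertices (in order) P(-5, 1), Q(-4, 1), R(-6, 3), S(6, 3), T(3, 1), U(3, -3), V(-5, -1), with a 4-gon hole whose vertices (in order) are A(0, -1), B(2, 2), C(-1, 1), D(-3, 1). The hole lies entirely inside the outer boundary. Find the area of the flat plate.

Outer boundary:
Apply the shoelace formula: 2A = Σ (x_i·y_{i+1} − x_{i+1}·y_i), indices taken mod 7.
P→Q: (-5)(1) − (-4)(1) = -1
Q→R: (-4)(3) − (-6)(1) = -6
R→S: (-6)(3) − (6)(3) = -36
S→T: (6)(1) − (3)(3) = -3
T→U: (3)(-3) − (3)(1) = -12
U→V: (3)(-1) − (-5)(-3) = -18
V→P: (-5)(1) − (-5)(-1) = -10
Σ = -86
Area = |Σ|/2 = 43.
Hole:
Apply the shoelace (surveyor's) formula: 2A = Σ (x_i·y_{i+1} − x_{i+1}·y_i), indices taken mod 4.
Σ = (2) + (4) + (2) + (3) = 11
Area = |Σ|/2 = 5.5.
Net area = 43 − 5.5 = 37.5.

37.5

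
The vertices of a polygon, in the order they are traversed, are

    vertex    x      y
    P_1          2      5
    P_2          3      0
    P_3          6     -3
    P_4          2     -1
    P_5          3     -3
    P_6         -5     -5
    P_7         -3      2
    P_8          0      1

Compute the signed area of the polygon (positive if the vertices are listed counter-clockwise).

Apply the surveyor's formula: 2A = Σ (x_i·y_{i+1} − x_{i+1}·y_i), indices taken mod 8.
Cross-terms: -15, -9, 0, -3, -30, -25, -3, -2  ⇒  Σ = -87
Signed area = Σ/2 = -43.5 (negative ⇒ clockwise traversal).

-43.5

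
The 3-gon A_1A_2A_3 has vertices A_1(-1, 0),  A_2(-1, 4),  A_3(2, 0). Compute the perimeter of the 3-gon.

|A_1A_2| = √((0)² + (4)²) = √16 = 4
|A_2A_3| = √((3)² + (-4)²) = √25 = 5
|A_3A_1| = √((-3)² + (0)²) = √9 = 3
Perimeter = 4 + 5 + 3 = 12.

12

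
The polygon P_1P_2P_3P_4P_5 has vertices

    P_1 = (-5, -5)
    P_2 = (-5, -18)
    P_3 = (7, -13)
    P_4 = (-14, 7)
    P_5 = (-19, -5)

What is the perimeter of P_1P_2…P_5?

|P_1P_2| = √((0)² + (-13)²) = √169 = 13
|P_2P_3| = √((12)² + (5)²) = √169 = 13
|P_3P_4| = √((-21)² + (20)²) = √841 = 29
|P_4P_5| = √((-5)² + (-12)²) = √169 = 13
|P_5P_1| = √((14)² + (0)²) = √196 = 14
Perimeter = 13 + 13 + 29 + 13 + 14 = 82.

82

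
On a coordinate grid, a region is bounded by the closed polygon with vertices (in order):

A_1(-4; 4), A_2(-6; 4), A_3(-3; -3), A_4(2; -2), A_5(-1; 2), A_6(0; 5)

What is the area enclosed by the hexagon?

Apply the shoelace formula: 2A = Σ (x_i·y_{i+1} − x_{i+1}·y_i), indices taken mod 6.
A_1→A_2: (-4)(4) − (-6)(4) = 8
A_2→A_3: (-6)(-3) − (-3)(4) = 30
A_3→A_4: (-3)(-2) − (2)(-3) = 12
A_4→A_5: (2)(2) − (-1)(-2) = 2
A_5→A_6: (-1)(5) − (0)(2) = -5
A_6→A_1: (0)(4) − (-4)(5) = 20
Σ = 67
Area = |Σ|/2 = 33.5.

33.5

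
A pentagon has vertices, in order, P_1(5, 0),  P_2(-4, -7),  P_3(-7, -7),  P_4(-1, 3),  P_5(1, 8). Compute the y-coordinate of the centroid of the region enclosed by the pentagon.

-14/27

Apply the surveyor's formula. First the cross-terms c_i = x_i·y_{i+1} − x_{i+1}·y_i:
  -35, -21, -28, -11, -40  ⇒  2A = -135, A = -67.5.
Then Σ (y_i + y_{i+1})·c_i = 210, so ȳ = 210 / (6·(-67.5)) = -14/27.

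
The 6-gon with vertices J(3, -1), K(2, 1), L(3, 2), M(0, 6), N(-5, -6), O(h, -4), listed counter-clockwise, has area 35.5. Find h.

-3

Write out the shoelace sum; only the two edges meeting at O involve h:
2·Area = [((-5)·(-4) − h·(-6)) + (h·(-1) − 3·(-4))] + 54
       = 5·h + 86 = 71
⇒ h = -3.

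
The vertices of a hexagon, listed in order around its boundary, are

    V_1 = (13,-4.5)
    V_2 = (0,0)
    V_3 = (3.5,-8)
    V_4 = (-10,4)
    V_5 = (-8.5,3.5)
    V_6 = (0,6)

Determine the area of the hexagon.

Σ = (0) + (0) + (-66) + (-1) + (-51) + (-78) = -196
Area = |Σ|/2 = 98.

98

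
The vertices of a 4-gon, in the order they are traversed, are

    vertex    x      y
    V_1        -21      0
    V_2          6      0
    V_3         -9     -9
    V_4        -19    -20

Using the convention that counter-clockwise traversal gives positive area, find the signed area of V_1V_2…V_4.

-232.5

Apply the surveyor's formula: 2A = Σ (x_i·y_{i+1} − x_{i+1}·y_i), indices taken mod 4.
V_1→V_2: (-21)(0) − (6)(0) = 0
V_2→V_3: (6)(-9) − (-9)(0) = -54
V_3→V_4: (-9)(-20) − (-19)(-9) = 9
V_4→V_1: (-19)(0) − (-21)(-20) = -420
Σ = -465
Signed area = Σ/2 = -232.5 (negative ⇒ clockwise traversal).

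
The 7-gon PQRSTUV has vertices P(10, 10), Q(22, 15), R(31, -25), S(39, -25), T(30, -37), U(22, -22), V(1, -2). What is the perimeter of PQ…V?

|PQ| = √((12)² + (5)²) = √169 = 13
|QR| = √((9)² + (-40)²) = √1681 = 41
|RS| = √((8)² + (0)²) = √64 = 8
|ST| = √((-9)² + (-12)²) = √225 = 15
|TU| = √((-8)² + (15)²) = √289 = 17
|UV| = √((-21)² + (20)²) = √841 = 29
|VP| = √((9)² + (12)²) = √225 = 15
Perimeter = 13 + 41 + 8 + 15 + 17 + 29 + 15 = 138.

138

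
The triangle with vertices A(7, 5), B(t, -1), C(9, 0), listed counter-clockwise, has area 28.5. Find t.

-2

The doubled signed area Σ (x_i y_{i+1} − x_{i+1} y_i) is linear in t.
With t=0 it equals 47; the coefficient of t is -5 (from the two edges through B).
So -5·t + 47 = 2·28.5 = 57 ⇒ t = -2.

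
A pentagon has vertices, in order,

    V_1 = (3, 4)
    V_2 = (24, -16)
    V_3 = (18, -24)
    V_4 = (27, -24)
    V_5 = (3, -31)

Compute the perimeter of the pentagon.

108

|V_1V_2| = √((21)² + (-20)²) = √841 = 29
|V_2V_3| = √((-6)² + (-8)²) = √100 = 10
|V_3V_4| = √((9)² + (0)²) = √81 = 9
|V_4V_5| = √((-24)² + (-7)²) = √625 = 25
|V_5V_1| = √((0)² + (35)²) = √1225 = 35
Perimeter = 29 + 10 + 9 + 25 + 35 = 108.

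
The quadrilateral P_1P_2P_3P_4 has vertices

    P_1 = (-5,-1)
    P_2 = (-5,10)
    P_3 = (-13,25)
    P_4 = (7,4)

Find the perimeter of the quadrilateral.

|P_1P_2| = √((0)² + (11)²) = √121 = 11
|P_2P_3| = √((-8)² + (15)²) = √289 = 17
|P_3P_4| = √((20)² + (-21)²) = √841 = 29
|P_4P_1| = √((-12)² + (-5)²) = √169 = 13
Perimeter = 11 + 17 + 29 + 13 = 70.

70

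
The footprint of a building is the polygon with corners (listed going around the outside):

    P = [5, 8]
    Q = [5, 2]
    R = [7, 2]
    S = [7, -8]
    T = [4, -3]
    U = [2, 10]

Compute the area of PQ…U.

40.5

Cross-terms: -30, -4, -70, 11, 46, -34  ⇒  Σ = -81
Area = |Σ|/2 = 40.5.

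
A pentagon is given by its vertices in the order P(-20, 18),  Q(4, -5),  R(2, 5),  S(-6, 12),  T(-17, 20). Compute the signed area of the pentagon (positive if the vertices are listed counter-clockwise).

Apply the shoelace (surveyor's) formula: 2A = Σ (x_i·y_{i+1} − x_{i+1}·y_i), indices taken mod 5.
Σ = (28) + (30) + (54) + (84) + (94) = 290
Signed area = Σ/2 = 145 (positive ⇒ counter-clockwise traversal).

145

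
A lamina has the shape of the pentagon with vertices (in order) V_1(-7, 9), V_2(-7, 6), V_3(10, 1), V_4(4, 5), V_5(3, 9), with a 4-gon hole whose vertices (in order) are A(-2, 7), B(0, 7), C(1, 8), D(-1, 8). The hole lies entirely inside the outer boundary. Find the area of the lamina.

Outer boundary:
Σ = (21) + (-67) + (46) + (21) + (90) = 111
Area = |Σ|/2 = 55.5.
Hole:
Apply the surveyor's formula: 2A = Σ (x_i·y_{i+1} − x_{i+1}·y_i), indices taken mod 4.
Cross-terms: -14, -7, 16, 9  ⇒  Σ = 4
Area = |Σ|/2 = 2.
Net area = 55.5 − 2 = 53.5.

53.5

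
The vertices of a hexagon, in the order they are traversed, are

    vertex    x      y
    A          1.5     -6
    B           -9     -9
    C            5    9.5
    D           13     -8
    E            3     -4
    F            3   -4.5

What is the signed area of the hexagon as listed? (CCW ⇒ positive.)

-156.125

Σ = (-67.5) + (-40.5) + (-163.5) + (-28) + (-1.5) + (-11.25) = -312.25
Signed area = Σ/2 = -156.125 (negative ⇒ clockwise traversal).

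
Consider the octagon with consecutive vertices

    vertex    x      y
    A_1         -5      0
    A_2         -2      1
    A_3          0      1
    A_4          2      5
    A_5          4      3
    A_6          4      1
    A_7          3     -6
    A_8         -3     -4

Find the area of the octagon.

54

Apply Gauss's area formula: 2A = Σ (x_i·y_{i+1} − x_{i+1}·y_i), indices taken mod 8.
Σ = (-5) + (-2) + (-2) + (-14) + (-8) + (-27) + (-30) + (-20) = -108
Area = |Σ|/2 = 54.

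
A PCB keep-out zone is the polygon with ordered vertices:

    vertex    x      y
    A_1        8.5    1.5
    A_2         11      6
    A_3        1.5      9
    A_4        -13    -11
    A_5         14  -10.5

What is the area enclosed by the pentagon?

Apply the shoelace (surveyor's) formula: 2A = Σ (x_i·y_{i+1} − x_{i+1}·y_i), indices taken mod 5.
Σ = (34.5) + (90) + (100.5) + (290.5) + (110.25) = 625.75
Area = |Σ|/2 = 312.875.

312.875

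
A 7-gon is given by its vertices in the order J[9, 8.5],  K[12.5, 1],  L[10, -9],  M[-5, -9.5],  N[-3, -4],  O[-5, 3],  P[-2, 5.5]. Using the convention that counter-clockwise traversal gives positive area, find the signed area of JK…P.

Apply Gauss's area formula: 2A = Σ (x_i·y_{i+1} − x_{i+1}·y_i), indices taken mod 7.
J→K: (9)(1) − (12.5)(8.5) = -97.25
K→L: (12.5)(-9) − (10)(1) = -122.5
L→M: (10)(-9.5) − (-5)(-9) = -140
M→N: (-5)(-4) − (-3)(-9.5) = -8.5
N→O: (-3)(3) − (-5)(-4) = -29
O→P: (-5)(5.5) − (-2)(3) = -21.5
P→J: (-2)(8.5) − (9)(5.5) = -66.5
Σ = -485.25
Signed area = Σ/2 = -242.625 (negative ⇒ clockwise traversal).

-242.625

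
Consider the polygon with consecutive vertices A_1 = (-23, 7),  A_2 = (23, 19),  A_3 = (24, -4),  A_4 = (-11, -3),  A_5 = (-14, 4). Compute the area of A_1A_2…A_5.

Apply the surveyor's formula: 2A = Σ (x_i·y_{i+1} − x_{i+1}·y_i), indices taken mod 5.
Σ = (-598) + (-548) + (-116) + (-86) + (-6) = -1354
Area = |Σ|/2 = 677.

677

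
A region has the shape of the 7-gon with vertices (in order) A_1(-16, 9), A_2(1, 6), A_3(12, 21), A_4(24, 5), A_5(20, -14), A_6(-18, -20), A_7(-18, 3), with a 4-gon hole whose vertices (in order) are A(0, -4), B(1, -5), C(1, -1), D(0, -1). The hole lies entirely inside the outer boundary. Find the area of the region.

Outer boundary:
Apply Gauss's area formula: 2A = Σ (x_i·y_{i+1} − x_{i+1}·y_i), indices taken mod 7.
A_1→A_2: (-16)(6) − (1)(9) = -105
A_2→A_3: (1)(21) − (12)(6) = -51
A_3→A_4: (12)(5) − (24)(21) = -444
A_4→A_5: (24)(-14) − (20)(5) = -436
A_5→A_6: (20)(-20) − (-18)(-14) = -652
A_6→A_7: (-18)(3) − (-18)(-20) = -414
A_7→A_1: (-18)(9) − (-16)(3) = -114
Σ = -2216
Area = |Σ|/2 = 1108.
Hole:
Apply the surveyor's formula: 2A = Σ (x_i·y_{i+1} − x_{i+1}·y_i), indices taken mod 4.
Σ = (4) + (4) + (-1) + (0) = 7
Area = |Σ|/2 = 3.5.
Net area = 1108 − 3.5 = 1104.5.

1104.5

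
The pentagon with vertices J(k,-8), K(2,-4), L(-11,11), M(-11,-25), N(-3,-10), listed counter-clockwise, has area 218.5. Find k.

The doubled signed area Σ (x_i y_{i+1} − x_{i+1} y_i) is linear in k.
With k=0 it equals 449; the coefficient of k is 6 (from the two edges through J).
So 6·k + 449 = 2·218.5 = 437 ⇒ k = -2.

-2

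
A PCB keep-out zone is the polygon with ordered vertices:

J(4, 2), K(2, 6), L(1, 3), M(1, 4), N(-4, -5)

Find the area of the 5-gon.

22

Apply the shoelace formula: 2A = Σ (x_i·y_{i+1} − x_{i+1}·y_i), indices taken mod 5.
Σ = (20) + (0) + (1) + (11) + (12) = 44
Area = |Σ|/2 = 22.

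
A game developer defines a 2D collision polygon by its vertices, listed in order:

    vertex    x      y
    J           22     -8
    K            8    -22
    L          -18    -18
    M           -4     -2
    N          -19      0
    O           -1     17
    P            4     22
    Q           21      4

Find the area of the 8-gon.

J→K: (22)(-22) − (8)(-8) = -420
K→L: (8)(-18) − (-18)(-22) = -540
L→M: (-18)(-2) − (-4)(-18) = -36
M→N: (-4)(0) − (-19)(-2) = -38
N→O: (-19)(17) − (-1)(0) = -323
O→P: (-1)(22) − (4)(17) = -90
P→Q: (4)(4) − (21)(22) = -446
Q→J: (21)(-8) − (22)(4) = -256
Σ = -2149
Area = |Σ|/2 = 1074.5.

1074.5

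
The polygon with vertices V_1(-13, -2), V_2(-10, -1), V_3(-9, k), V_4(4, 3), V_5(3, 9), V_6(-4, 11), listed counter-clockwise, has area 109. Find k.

-1

Write out the shoelace sum; only the two edges meeting at V_3 involve k:
2·Area = [((-10)·k − (-9)·(-1)) + ((-9)·3 − 4·k)] + 240
       = -14·k + 204 = 218
⇒ k = -1.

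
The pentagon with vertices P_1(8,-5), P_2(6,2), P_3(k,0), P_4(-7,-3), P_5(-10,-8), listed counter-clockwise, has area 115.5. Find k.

The doubled signed area Σ (x_i y_{i+1} − x_{i+1} y_i) is linear in k.
With k=0 it equals 186; the coefficient of k is -5 (from the two edges through P_3).
So -5·k + 186 = 2·115.5 = 231 ⇒ k = -9.

-9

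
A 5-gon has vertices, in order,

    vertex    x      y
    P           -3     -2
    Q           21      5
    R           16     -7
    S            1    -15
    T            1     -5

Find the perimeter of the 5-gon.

70

|PQ| = √((24)² + (7)²) = √625 = 25
|QR| = √((-5)² + (-12)²) = √169 = 13
|RS| = √((-15)² + (-8)²) = √289 = 17
|ST| = √((0)² + (10)²) = √100 = 10
|TP| = √((-4)² + (3)²) = √25 = 5
Perimeter = 25 + 13 + 17 + 10 + 5 = 70.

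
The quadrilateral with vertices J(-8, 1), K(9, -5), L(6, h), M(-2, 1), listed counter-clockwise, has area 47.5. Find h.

2

The doubled signed area Σ (x_i y_{i+1} − x_{i+1} y_i) is linear in h.
With h=0 it equals 73; the coefficient of h is 11 (from the two edges through L).
So 11·h + 73 = 2·47.5 = 95 ⇒ h = 2.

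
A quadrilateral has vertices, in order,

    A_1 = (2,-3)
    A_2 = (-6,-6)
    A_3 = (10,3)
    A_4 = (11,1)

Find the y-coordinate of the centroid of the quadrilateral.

Apply the surveyor's formula. First the cross-terms c_i = x_i·y_{i+1} − x_{i+1}·y_i:
  -30, 42, -23, -35  ⇒  2A = -46, A = -23.
Then Σ (y_i + y_{i+1})·c_i = 122, so ȳ = 122 / (6·(-23)) = -61/69.

-61/69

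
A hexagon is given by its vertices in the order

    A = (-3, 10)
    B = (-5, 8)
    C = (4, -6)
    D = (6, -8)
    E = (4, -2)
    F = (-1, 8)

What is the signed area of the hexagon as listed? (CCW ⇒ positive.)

46

Apply the surveyor's formula: 2A = Σ (x_i·y_{i+1} − x_{i+1}·y_i), indices taken mod 6.
Σ = (26) + (-2) + (4) + (20) + (30) + (14) = 92
Signed area = Σ/2 = 46 (positive ⇒ counter-clockwise traversal).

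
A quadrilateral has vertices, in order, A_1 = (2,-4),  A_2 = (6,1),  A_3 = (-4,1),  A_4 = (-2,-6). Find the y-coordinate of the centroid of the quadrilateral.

-194/123

Apply the surveyor's formula. First the cross-terms c_i = x_i·y_{i+1} − x_{i+1}·y_i:
  26, 10, 26, 20  ⇒  2A = 82, A = 41.
Then Σ (y_i + y_{i+1})·c_i = -388, so ȳ = -388 / (6·41) = -194/123.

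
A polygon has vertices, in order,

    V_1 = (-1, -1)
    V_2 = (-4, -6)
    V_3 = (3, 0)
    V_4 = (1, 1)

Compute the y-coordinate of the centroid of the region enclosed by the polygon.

Apply the shoelace (surveyor's) formula. First the cross-terms c_i = x_i·y_{i+1} − x_{i+1}·y_i:
  2, 18, 3, 0  ⇒  2A = 23, A = 11.5.
Then Σ (y_i + y_{i+1})·c_i = -119, so ȳ = -119 / (6·11.5) = -119/69.

-119/69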